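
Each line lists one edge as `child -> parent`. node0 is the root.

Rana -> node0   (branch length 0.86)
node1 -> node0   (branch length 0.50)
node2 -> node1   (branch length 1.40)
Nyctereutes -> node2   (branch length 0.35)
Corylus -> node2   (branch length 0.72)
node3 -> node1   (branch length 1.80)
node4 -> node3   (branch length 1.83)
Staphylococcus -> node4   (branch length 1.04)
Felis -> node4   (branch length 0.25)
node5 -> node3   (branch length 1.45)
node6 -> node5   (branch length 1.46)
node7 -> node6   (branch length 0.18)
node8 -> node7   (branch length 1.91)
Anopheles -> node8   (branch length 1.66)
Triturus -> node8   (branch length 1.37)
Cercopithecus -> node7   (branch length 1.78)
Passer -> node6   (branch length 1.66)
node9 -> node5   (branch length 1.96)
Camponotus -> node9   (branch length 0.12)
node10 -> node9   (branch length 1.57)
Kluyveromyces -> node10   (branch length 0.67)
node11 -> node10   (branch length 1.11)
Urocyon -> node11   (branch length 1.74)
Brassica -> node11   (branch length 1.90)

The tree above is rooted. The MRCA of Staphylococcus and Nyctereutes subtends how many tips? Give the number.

The MRCA of Staphylococcus and Nyctereutes is the node subtending ((Nyctereutes,Corylus),((Staphylococcus,Felis),((((Anopheles,Triturus),Cercopithecus),Passer),(Camponotus,(Kluyveromyces,(Urocyon,Brassica)))))).
That clade contains 12 terminal taxa: Anopheles, Brassica, Camponotus, Cercopithecus, Corylus, Felis, Kluyveromyces, Nyctereutes, Passer, Staphylococcus, Triturus, Urocyon.

12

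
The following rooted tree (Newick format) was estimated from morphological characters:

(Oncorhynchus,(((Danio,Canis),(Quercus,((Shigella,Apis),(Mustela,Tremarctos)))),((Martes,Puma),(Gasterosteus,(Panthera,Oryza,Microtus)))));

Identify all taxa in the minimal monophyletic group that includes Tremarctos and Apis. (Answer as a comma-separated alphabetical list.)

Apis, Mustela, Shigella, Tremarctos

Tracing Tremarctos: it sits inside (Mustela,Tremarctos).
Tracing Apis: it sits inside (Shigella,Apis).
The smallest clade enclosing both is ((Shigella,Apis),(Mustela,Tremarctos)); the answer is its 4 terminal taxa in alphabetical order.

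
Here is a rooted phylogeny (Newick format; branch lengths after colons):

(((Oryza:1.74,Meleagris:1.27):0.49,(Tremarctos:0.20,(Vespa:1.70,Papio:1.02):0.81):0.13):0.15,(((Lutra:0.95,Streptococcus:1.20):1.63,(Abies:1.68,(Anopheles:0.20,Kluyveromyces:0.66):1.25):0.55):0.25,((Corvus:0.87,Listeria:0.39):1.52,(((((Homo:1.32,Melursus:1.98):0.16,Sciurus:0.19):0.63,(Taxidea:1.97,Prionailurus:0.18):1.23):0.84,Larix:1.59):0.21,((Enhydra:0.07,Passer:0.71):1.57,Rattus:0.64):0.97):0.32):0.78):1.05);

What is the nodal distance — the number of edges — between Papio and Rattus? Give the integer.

9

The MRCA of Papio and Rattus is the root of the tree.
From Papio up to that node: 4 branches. From Rattus up to the same node: 5 branches. Total: 4 + 5 = 9.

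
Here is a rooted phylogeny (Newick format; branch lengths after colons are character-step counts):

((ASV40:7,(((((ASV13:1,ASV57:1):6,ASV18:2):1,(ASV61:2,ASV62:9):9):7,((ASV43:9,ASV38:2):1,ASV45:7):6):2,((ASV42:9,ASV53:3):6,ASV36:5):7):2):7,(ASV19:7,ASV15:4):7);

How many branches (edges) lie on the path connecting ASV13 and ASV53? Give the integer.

8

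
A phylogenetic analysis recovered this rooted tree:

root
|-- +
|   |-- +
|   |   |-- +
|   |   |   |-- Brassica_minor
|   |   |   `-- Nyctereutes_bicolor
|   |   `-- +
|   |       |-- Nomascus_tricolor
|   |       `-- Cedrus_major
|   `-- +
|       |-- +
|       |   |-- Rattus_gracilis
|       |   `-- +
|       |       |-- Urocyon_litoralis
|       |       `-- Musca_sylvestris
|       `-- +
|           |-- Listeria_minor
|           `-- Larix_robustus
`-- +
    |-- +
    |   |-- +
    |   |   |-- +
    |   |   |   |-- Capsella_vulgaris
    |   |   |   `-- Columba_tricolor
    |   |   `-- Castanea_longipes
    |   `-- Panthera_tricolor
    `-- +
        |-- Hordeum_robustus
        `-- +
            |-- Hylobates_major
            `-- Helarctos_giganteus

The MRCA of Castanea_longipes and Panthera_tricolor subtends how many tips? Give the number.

The MRCA of Castanea_longipes and Panthera_tricolor is the node subtending (((Capsella_vulgaris,Columba_tricolor),Castanea_longipes),Panthera_tricolor).
That clade contains 4 terminal taxa: Capsella_vulgaris, Castanea_longipes, Columba_tricolor, Panthera_tricolor.

4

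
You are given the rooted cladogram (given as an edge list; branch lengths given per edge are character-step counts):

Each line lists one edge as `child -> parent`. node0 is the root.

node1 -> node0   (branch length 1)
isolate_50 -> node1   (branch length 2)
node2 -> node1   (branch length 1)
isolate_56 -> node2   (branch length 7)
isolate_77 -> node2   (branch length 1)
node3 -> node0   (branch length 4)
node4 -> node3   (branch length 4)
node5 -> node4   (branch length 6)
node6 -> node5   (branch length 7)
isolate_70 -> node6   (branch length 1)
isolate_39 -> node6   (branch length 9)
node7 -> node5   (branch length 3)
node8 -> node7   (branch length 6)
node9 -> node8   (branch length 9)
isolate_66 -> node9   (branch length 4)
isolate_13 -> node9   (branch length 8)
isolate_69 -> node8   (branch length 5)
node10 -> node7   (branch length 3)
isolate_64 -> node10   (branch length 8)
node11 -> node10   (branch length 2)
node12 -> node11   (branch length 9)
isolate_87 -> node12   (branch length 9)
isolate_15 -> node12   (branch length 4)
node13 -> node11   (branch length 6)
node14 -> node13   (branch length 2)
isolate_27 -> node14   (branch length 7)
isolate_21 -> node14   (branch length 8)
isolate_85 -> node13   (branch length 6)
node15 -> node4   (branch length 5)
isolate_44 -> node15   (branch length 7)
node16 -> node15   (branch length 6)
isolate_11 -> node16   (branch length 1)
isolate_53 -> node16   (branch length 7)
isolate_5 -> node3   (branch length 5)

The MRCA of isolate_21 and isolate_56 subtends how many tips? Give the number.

18

The MRCA of isolate_21 and isolate_56 is the root, so the clade is the entire tree.
That clade contains 18 terminal taxa: isolate_11, isolate_13, isolate_15, isolate_21, isolate_27, isolate_39, isolate_44, isolate_5, isolate_50, isolate_53, isolate_56, isolate_64, isolate_66, isolate_69, isolate_70, isolate_77, isolate_85, isolate_87.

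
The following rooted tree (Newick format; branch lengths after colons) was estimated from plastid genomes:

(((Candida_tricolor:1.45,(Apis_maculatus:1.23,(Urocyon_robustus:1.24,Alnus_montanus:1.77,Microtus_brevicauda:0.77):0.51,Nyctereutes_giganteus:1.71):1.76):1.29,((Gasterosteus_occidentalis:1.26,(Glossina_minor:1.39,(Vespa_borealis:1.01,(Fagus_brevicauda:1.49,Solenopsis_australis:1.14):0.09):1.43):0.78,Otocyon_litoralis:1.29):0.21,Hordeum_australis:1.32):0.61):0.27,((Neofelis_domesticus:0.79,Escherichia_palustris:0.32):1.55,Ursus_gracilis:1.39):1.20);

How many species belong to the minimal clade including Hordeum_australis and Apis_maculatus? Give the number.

The MRCA of Hordeum_australis and Apis_maculatus is the node subtending ((Candida_tricolor,(Apis_maculatus,(Urocyon_robustus,Alnus_montanus,Microtus_brevicauda),Nyctereutes_giganteus)),((Gasterosteus_occidentalis,(Glossina_minor,(Vespa_borealis,(Fagus_brevicauda,Solenopsis_australis))),Otocyon_litoralis),Hordeum_australis)).
That clade contains 13 terminal taxa: Alnus_montanus, Apis_maculatus, Candida_tricolor, Fagus_brevicauda, Gasterosteus_occidentalis, Glossina_minor, Hordeum_australis, Microtus_brevicauda, Nyctereutes_giganteus, Otocyon_litoralis, Solenopsis_australis, Urocyon_robustus, Vespa_borealis.

13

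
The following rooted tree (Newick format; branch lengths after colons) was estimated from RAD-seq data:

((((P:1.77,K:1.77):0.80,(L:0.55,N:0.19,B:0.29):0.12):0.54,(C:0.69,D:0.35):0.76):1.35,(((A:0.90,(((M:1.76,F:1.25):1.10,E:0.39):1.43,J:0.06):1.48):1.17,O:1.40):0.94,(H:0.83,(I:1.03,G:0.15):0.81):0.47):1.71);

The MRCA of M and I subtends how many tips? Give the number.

The MRCA of M and I is the node subtending (((A,(((M,F),E),J)),O),(H,(I,G))).
That clade contains 9 terminal taxa: A, E, F, G, H, I, J, M, O.

9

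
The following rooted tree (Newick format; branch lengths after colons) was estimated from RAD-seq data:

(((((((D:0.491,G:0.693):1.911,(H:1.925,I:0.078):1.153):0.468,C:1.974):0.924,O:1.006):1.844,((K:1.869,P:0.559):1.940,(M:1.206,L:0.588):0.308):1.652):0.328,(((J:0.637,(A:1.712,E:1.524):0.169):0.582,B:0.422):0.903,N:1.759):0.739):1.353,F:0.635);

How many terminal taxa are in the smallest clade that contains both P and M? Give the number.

The MRCA of P and M is the node subtending ((K,P),(M,L)).
That clade contains 4 terminal taxa: K, L, M, P.

4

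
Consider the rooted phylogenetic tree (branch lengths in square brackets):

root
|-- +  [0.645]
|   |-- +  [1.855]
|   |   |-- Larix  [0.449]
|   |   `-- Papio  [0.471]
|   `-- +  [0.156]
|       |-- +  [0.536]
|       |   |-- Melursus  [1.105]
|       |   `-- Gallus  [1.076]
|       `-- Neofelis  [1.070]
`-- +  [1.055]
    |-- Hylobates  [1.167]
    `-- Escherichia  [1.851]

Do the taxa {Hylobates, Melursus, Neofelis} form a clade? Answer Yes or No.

The MRCA of the listed taxa is the root, so the smallest clade containing them is the whole tree.
That clade also contains Escherichia, Gallus, Larix, Papio, which are not in the proposed group, so the group is not monophyletic.

No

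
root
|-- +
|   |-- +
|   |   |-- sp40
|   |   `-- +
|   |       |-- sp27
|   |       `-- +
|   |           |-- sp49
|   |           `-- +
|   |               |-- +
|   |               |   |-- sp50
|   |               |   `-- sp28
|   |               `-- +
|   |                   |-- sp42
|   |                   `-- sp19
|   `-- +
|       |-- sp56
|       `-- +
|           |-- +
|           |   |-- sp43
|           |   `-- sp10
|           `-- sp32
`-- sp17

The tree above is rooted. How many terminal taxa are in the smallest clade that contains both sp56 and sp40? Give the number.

The MRCA of sp56 and sp40 is the node subtending ((sp40,(sp27,(sp49,((sp50,sp28),(sp42,sp19))))),(sp56,((sp43,sp10),sp32))).
That clade contains 11 terminal taxa: sp10, sp19, sp27, sp28, sp32, sp40, sp42, sp43, sp49, sp50, sp56.

11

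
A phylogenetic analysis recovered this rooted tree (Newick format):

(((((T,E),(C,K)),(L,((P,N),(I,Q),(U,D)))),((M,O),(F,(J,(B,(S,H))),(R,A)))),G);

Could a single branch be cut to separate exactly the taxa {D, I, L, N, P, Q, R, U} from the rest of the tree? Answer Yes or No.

No

The MRCA of the listed taxa subtends ((((T,E),(C,K)),(L,((P,N),(I,Q),(U,D)))),((M,O),(F,(J,(B,(S,H))),(R,A)))).
That clade also contains A, B, C, E, F, H, J, K, M, O, S, T, which are not in the proposed group, so the group is not monophyletic.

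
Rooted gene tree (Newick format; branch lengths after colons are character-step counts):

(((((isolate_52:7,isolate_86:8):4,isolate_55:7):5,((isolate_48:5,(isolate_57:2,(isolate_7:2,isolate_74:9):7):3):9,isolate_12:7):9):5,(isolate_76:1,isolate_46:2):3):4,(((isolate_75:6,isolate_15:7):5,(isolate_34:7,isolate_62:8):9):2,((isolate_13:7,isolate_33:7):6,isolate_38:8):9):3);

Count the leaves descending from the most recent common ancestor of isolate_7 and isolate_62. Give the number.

The MRCA of isolate_7 and isolate_62 is the root, so the clade is the entire tree.
That clade contains 17 terminal taxa: isolate_12, isolate_13, isolate_15, isolate_33, isolate_34, isolate_38, isolate_46, isolate_48, isolate_52, isolate_55, isolate_57, isolate_62, isolate_7, isolate_74, isolate_75, isolate_76, isolate_86.

17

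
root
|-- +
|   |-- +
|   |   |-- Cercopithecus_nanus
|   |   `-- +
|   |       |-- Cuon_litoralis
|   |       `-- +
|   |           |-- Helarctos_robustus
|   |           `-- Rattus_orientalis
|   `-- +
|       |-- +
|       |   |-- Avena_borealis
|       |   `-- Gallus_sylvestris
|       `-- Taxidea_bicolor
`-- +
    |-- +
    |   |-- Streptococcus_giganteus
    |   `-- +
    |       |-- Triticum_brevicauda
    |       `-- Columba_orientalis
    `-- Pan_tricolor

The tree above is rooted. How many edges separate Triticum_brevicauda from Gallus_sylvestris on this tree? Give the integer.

8

The MRCA of Triticum_brevicauda and Gallus_sylvestris is the root of the tree.
From Triticum_brevicauda up to that node: 4 branches. From Gallus_sylvestris up to the same node: 4 branches. Total: 4 + 4 = 8.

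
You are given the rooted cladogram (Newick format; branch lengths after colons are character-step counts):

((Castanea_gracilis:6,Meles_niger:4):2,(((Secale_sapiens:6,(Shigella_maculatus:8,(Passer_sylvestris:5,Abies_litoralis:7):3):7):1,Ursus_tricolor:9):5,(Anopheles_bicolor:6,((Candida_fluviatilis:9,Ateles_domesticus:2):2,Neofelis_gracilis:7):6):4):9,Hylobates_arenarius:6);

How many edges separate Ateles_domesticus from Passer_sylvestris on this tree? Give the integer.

9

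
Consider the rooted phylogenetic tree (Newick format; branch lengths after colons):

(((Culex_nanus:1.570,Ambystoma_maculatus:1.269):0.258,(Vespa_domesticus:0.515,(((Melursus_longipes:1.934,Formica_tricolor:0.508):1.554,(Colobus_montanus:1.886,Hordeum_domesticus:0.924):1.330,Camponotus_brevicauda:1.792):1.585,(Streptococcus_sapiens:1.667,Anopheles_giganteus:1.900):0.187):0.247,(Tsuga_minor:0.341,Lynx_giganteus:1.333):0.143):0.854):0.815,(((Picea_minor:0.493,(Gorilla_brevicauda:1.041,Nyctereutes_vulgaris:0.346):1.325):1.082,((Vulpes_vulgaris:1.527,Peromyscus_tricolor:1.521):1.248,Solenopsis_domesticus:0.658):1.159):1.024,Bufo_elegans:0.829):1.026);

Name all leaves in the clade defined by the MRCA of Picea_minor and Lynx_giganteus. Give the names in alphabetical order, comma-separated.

Ambystoma_maculatus, Anopheles_giganteus, Bufo_elegans, Camponotus_brevicauda, Colobus_montanus, Culex_nanus, Formica_tricolor, Gorilla_brevicauda, Hordeum_domesticus, Lynx_giganteus, Melursus_longipes, Nyctereutes_vulgaris, Peromyscus_tricolor, Picea_minor, Solenopsis_domesticus, Streptococcus_sapiens, Tsuga_minor, Vespa_domesticus, Vulpes_vulgaris

Tracing Picea_minor: it sits inside (Picea_minor,(Gorilla_brevicauda,Nyctereutes_vulgaris)).
Tracing Lynx_giganteus: it sits inside (Tsuga_minor,Lynx_giganteus).
The smallest clade enclosing both is the whole tree (their MRCA is the root), so the answer is all 19 tips in alphabetical order.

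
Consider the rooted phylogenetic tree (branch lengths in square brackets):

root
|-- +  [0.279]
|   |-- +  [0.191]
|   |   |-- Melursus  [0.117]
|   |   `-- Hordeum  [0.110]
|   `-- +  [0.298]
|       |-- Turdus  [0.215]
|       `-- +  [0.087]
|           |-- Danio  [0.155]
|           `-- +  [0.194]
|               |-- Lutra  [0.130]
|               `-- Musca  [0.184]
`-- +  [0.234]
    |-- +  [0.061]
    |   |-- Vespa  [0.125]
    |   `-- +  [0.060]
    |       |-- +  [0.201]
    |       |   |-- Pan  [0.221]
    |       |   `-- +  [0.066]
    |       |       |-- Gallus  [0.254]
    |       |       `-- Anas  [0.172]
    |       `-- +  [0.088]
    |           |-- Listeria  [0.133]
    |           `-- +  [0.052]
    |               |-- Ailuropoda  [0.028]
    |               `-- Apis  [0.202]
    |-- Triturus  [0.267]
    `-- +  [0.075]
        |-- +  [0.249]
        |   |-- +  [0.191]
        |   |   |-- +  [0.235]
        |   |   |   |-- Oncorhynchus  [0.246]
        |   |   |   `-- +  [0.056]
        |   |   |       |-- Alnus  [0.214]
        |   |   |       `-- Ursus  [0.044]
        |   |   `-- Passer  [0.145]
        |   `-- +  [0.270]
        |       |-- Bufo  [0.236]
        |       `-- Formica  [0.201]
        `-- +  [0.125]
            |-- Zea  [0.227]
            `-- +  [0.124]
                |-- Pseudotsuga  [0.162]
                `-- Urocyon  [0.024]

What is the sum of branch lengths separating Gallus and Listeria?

0.742

The path runs Gallus → … → MRCA → … → Listeria; the MRCA is the node subtending ((Pan,(Gallus,Anas)),(Listeria,(Ailuropoda,Apis))).
Branch lengths along that path: 0.254 + 0.066 + 0.201 + 0.088 + 0.133 = 0.742.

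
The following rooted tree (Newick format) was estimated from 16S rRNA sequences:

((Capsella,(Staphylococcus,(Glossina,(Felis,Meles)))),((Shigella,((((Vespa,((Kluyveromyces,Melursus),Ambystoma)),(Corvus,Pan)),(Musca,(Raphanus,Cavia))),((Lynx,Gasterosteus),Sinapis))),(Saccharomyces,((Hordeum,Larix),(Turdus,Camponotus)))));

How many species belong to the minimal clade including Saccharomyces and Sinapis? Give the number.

The MRCA of Saccharomyces and Sinapis is the node subtending ((Shigella,((((Vespa,((Kluyveromyces,Melursus),Ambystoma)),(Corvus,Pan)),(Musca,(Raphanus,Cavia))),((Lynx,Gasterosteus),Sinapis))),(Saccharomyces,((Hordeum,Larix),(Turdus,Camponotus)))).
That clade contains 18 terminal taxa: Ambystoma, Camponotus, Cavia, Corvus, Gasterosteus, Hordeum, Kluyveromyces, Larix, Lynx, Melursus, Musca, Pan, Raphanus, Saccharomyces, Shigella, Sinapis, Turdus, Vespa.

18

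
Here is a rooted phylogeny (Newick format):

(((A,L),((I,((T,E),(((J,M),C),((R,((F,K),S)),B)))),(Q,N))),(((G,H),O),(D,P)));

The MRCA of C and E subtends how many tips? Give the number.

The MRCA of C and E is the node subtending ((T,E),(((J,M),C),((R,((F,K),S)),B))).
That clade contains 10 terminal taxa: B, C, E, F, J, K, M, R, S, T.

10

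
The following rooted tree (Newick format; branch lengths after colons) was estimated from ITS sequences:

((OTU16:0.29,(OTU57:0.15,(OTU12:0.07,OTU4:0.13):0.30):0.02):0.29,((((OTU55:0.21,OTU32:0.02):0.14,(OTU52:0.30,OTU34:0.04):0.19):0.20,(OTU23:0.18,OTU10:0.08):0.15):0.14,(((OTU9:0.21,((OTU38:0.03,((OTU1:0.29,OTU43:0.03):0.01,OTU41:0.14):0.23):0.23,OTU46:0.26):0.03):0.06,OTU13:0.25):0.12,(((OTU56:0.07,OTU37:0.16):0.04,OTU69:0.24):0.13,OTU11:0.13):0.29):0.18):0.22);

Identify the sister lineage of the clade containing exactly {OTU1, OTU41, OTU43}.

OTU38

The clade containing exactly {OTU1, OTU41, OTU43} attaches to the tree at the node subtending (OTU38,((OTU1,OTU43),OTU41)).
The other lineage descending from that same node — the sister group — is the single tip OTU38.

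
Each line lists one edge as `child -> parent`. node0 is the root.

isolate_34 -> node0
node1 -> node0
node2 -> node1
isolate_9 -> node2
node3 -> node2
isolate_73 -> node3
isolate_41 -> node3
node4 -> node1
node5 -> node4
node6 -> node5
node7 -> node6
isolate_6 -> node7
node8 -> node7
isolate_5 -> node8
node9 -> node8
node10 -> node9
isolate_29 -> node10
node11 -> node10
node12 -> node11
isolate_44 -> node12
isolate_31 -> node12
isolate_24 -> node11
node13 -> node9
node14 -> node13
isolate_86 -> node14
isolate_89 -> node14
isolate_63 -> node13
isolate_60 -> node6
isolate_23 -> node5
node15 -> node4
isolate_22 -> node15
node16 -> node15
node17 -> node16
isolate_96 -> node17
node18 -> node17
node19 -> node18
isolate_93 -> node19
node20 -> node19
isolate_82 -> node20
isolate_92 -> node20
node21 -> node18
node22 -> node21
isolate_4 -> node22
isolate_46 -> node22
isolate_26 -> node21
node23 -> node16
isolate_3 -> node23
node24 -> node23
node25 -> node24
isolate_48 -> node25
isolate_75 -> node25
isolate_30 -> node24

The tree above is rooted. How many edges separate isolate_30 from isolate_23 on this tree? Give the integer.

The MRCA of isolate_30 and isolate_23 is the node subtending ((((isolate_6,(isolate_5,((isolate_29,((isolate_44,isolate_31),isolate_24)),((isolate_86,isolate_89),isolate_63)))),isolate_60),isolate_23),(isolate_22,((isolate_96,((isolate_93,(isolate_82,isolate_92)),((isolate_4,isolate_46),isolate_26))),(isolate_3,((isolate_48,isolate_75),isolate_30))))).
From isolate_30 up to that node: 5 branches. From isolate_23 up to the same node: 2 branches. Total: 5 + 2 = 7.

7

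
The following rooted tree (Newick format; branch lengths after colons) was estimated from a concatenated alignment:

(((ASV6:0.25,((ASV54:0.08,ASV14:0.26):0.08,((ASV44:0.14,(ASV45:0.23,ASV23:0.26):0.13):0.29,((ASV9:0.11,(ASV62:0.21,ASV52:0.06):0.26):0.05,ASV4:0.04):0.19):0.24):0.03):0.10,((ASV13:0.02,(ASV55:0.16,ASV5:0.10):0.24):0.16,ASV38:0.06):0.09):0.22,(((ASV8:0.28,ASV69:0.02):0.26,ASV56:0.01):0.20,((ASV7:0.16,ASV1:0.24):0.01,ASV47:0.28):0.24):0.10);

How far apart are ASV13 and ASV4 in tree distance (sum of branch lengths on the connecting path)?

0.87

The path runs ASV13 → … → MRCA → … → ASV4; the MRCA is the node subtending ((ASV6,((ASV54,ASV14),((ASV44,(ASV45,ASV23)),((ASV9,(ASV62,ASV52)),ASV4)))),((ASV13,(ASV55,ASV5)),ASV38)).
Branch lengths along that path: 0.02 + 0.16 + 0.09 + 0.10 + 0.03 + 0.24 + 0.19 + 0.04 = 0.87.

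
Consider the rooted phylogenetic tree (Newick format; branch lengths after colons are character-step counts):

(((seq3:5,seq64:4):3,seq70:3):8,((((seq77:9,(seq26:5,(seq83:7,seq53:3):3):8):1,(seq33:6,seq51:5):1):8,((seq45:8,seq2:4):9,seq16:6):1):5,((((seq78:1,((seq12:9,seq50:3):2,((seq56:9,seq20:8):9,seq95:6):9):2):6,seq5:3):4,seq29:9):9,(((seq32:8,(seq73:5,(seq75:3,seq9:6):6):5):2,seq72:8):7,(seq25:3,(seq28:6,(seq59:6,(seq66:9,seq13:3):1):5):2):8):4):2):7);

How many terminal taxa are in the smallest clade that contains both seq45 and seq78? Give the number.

27

The MRCA of seq45 and seq78 is the node subtending ((((seq77,(seq26,(seq83,seq53))),(seq33,seq51)),((seq45,seq2),seq16)),((((seq78,((seq12,seq50),((seq56,seq20),seq95))),seq5),seq29),(((seq32,(seq73,(seq75,seq9))),seq72),(seq25,(seq28,(seq59,(seq66,seq13))))))).
That clade contains 27 terminal taxa: seq12, seq13, seq16, seq2, seq20, seq25, seq26, seq28, seq29, seq32, seq33, seq45, seq5, seq50, seq51, seq53, seq56, seq59, seq66, seq72, seq73, seq75, seq77, seq78, seq83, seq9, seq95.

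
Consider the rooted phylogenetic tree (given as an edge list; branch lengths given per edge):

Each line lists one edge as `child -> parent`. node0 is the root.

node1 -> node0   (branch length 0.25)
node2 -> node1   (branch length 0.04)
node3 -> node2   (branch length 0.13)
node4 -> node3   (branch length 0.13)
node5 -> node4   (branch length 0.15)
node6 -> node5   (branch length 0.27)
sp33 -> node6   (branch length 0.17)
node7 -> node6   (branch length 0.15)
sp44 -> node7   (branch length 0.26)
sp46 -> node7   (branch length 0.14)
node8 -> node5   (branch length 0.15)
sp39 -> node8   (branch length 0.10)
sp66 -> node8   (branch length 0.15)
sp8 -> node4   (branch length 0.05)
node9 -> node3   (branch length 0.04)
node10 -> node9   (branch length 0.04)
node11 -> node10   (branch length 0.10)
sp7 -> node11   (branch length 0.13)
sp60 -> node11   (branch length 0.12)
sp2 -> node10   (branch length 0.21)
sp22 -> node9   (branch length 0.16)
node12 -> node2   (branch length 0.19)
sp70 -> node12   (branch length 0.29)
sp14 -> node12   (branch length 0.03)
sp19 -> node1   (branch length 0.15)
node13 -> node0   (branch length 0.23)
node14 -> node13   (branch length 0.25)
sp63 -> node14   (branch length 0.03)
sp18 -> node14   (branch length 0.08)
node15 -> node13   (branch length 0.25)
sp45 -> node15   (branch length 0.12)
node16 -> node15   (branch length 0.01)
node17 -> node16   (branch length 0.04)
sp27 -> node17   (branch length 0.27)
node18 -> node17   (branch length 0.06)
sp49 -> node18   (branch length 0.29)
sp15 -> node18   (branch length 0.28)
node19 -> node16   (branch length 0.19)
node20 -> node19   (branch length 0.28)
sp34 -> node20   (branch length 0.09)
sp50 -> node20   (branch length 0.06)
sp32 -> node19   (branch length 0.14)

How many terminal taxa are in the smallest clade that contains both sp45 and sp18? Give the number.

The MRCA of sp45 and sp18 is the node subtending ((sp63,sp18),(sp45,((sp27,(sp49,sp15)),((sp34,sp50),sp32)))).
That clade contains 9 terminal taxa: sp15, sp18, sp27, sp32, sp34, sp45, sp49, sp50, sp63.

9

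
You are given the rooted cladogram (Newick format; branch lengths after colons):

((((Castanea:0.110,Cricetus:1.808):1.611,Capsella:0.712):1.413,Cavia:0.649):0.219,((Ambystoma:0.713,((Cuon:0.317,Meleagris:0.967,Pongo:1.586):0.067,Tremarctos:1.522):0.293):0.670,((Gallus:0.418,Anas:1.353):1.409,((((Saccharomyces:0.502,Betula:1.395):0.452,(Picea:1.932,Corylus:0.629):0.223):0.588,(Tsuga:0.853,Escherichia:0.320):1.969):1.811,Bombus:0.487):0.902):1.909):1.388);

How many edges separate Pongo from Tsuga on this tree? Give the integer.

The MRCA of Pongo and Tsuga is the node subtending ((Ambystoma,((Cuon,Meleagris,Pongo),Tremarctos)),((Gallus,Anas),((((Saccharomyces,Betula),(Picea,Corylus)),(Tsuga,Escherichia)),Bombus))).
From Pongo up to that node: 4 branches. From Tsuga up to the same node: 5 branches. Total: 4 + 5 = 9.

9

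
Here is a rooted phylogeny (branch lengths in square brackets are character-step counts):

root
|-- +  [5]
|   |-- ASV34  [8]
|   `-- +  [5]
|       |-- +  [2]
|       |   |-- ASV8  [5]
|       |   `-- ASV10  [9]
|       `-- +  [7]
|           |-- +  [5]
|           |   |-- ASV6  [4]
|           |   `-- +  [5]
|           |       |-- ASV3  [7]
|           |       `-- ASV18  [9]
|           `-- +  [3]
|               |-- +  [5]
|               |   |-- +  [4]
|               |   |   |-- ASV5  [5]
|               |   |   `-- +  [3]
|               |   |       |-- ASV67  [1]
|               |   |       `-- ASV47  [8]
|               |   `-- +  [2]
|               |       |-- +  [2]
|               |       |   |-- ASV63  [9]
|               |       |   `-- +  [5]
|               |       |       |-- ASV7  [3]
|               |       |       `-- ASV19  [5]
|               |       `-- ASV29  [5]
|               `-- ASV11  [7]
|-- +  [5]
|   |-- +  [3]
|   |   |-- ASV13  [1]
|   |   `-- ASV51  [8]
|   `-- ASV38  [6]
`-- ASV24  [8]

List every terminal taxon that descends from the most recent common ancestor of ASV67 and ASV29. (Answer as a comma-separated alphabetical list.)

Tracing ASV67: it sits inside (ASV67,ASV47).
Tracing ASV29: it sits inside ((ASV63,(ASV7,ASV19)),ASV29).
The smallest clade enclosing both is ((ASV5,(ASV67,ASV47)),((ASV63,(ASV7,ASV19)),ASV29)); the answer is its 7 terminal taxa in alphabetical order.

ASV19, ASV29, ASV47, ASV5, ASV63, ASV67, ASV7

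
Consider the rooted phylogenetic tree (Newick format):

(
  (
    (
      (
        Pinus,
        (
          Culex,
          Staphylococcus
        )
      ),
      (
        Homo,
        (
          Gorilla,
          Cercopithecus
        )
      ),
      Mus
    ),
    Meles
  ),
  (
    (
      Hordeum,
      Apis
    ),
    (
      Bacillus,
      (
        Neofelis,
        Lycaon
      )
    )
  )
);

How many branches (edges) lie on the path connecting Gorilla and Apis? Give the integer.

The MRCA of Gorilla and Apis is the root of the tree.
From Gorilla up to that node: 5 branches. From Apis up to the same node: 3 branches. Total: 5 + 3 = 8.

8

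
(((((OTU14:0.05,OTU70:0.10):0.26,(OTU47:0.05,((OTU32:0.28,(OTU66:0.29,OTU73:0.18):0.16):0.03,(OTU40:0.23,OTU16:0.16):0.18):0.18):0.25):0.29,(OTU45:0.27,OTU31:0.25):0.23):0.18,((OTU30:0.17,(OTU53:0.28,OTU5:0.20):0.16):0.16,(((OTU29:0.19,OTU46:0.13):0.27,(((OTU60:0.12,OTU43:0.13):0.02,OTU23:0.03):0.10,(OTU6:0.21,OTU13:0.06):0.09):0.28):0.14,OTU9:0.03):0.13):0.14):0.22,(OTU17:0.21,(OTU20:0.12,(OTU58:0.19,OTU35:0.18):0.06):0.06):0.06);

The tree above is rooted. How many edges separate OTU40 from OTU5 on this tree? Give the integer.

10

The MRCA of OTU40 and OTU5 is the node subtending ((((OTU14,OTU70),(OTU47,((OTU32,(OTU66,OTU73)),(OTU40,OTU16)))),(OTU45,OTU31)),((OTU30,(OTU53,OTU5)),(((OTU29,OTU46),(((OTU60,OTU43),OTU23),(OTU6,OTU13))),OTU9))).
From OTU40 up to that node: 6 branches. From OTU5 up to the same node: 4 branches. Total: 6 + 4 = 10.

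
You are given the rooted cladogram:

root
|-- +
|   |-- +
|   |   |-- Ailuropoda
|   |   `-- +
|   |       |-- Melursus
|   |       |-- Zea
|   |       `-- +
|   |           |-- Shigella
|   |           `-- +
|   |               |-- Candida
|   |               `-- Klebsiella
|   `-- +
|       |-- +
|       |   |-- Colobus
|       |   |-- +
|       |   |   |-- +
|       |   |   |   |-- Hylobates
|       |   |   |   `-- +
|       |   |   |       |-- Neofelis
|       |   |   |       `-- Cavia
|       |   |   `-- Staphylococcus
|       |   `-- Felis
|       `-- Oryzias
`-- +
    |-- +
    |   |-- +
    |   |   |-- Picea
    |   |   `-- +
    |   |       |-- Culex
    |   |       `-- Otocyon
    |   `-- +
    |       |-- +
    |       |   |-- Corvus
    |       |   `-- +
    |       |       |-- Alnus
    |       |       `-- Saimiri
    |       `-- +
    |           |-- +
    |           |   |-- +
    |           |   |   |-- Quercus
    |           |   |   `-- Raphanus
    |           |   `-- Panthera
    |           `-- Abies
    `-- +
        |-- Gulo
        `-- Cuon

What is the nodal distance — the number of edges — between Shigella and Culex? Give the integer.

The MRCA of Shigella and Culex is the root of the tree.
From Shigella up to that node: 5 branches. From Culex up to the same node: 5 branches. Total: 5 + 5 = 10.

10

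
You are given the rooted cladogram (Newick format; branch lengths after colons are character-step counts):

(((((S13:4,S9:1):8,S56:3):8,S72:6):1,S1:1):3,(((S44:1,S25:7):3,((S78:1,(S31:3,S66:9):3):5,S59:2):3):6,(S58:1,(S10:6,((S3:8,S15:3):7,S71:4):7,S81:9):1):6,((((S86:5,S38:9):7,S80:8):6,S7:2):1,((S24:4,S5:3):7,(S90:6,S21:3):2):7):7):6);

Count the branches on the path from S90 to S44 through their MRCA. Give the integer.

The MRCA of S90 and S44 is the node subtending (((S44,S25),((S78,(S31,S66)),S59)),(S58,(S10,((S3,S15),S71),S81)),((((S86,S38),S80),S7),((S24,S5),(S90,S21)))).
From S90 up to that node: 4 branches. From S44 up to the same node: 3 branches. Total: 4 + 3 = 7.

7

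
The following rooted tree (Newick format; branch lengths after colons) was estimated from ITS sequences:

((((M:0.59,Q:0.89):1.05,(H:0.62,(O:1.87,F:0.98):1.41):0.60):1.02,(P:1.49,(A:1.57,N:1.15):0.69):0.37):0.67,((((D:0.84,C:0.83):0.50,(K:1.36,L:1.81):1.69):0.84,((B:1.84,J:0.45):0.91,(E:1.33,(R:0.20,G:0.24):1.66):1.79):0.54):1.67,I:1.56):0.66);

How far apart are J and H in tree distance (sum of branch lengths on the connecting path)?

7.14

The path runs J → … → MRCA → … → H; the MRCA is the root of the tree.
Branch lengths along that path: 0.45 + 0.91 + 0.54 + 1.67 + 0.66 + 0.67 + 1.02 + 0.60 + 0.62 = 7.14.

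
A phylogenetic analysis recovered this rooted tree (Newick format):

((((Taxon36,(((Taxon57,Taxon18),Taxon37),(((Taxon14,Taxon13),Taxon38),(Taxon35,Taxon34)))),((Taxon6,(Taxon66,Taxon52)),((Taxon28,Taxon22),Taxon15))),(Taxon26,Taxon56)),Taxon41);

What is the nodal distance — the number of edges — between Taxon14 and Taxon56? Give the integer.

The MRCA of Taxon14 and Taxon56 is the node subtending (((Taxon36,(((Taxon57,Taxon18),Taxon37),(((Taxon14,Taxon13),Taxon38),(Taxon35,Taxon34)))),((Taxon6,(Taxon66,Taxon52)),((Taxon28,Taxon22),Taxon15))),(Taxon26,Taxon56)).
From Taxon14 up to that node: 7 branches. From Taxon56 up to the same node: 2 branches. Total: 7 + 2 = 9.

9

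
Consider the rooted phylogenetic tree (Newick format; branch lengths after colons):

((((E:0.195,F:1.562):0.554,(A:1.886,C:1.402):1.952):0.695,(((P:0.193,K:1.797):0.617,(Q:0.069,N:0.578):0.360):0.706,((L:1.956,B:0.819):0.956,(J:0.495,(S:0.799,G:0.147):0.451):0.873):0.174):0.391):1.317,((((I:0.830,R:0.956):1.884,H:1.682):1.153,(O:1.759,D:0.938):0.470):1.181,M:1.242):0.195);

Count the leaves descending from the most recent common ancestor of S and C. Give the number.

13

The MRCA of S and C is the node subtending (((E,F),(A,C)),(((P,K),(Q,N)),((L,B),(J,(S,G))))).
That clade contains 13 terminal taxa: A, B, C, E, F, G, J, K, L, N, P, Q, S.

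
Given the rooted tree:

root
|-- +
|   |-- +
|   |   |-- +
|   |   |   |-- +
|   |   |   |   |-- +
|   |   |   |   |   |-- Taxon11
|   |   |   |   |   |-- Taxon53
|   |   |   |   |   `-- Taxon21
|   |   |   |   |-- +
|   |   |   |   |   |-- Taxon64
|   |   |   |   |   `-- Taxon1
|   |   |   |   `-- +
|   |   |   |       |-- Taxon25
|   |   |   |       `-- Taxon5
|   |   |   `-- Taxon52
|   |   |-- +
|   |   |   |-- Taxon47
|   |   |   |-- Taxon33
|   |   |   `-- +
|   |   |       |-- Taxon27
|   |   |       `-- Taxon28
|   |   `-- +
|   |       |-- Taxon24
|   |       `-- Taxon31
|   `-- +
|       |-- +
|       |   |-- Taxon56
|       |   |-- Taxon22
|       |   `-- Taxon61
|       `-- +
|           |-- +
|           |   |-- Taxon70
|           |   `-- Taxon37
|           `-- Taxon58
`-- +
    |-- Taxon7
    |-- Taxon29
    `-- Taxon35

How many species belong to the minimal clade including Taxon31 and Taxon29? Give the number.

The MRCA of Taxon31 and Taxon29 is the root, so the clade is the entire tree.
That clade contains 23 terminal taxa: Taxon1, Taxon11, Taxon21, Taxon22, Taxon24, Taxon25, Taxon27, Taxon28, Taxon29, Taxon31, Taxon33, Taxon35, Taxon37, Taxon47, Taxon5, Taxon52, Taxon53, Taxon56, Taxon58, Taxon61, Taxon64, Taxon7, Taxon70.

23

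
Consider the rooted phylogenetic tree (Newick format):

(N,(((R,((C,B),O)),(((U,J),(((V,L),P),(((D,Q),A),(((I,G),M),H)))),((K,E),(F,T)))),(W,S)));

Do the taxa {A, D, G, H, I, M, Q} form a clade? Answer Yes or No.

Yes

The most recent common ancestor of these taxa subtends (((D,Q),A),(((I,G),M),H)).
That clade has exactly 7 tips — every listed taxon and nothing else — so the group is monophyletic.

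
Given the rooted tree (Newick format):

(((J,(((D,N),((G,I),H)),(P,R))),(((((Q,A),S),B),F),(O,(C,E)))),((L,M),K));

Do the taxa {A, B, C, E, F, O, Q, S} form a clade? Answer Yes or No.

Yes

The most recent common ancestor of these taxa subtends (((((Q,A),S),B),F),(O,(C,E))).
That clade has exactly 8 tips — every listed taxon and nothing else — so the group is monophyletic.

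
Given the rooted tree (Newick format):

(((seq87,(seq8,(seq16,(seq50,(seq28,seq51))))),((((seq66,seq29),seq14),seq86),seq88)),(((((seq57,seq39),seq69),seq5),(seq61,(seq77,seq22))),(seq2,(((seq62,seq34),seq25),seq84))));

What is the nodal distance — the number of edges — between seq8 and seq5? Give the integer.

8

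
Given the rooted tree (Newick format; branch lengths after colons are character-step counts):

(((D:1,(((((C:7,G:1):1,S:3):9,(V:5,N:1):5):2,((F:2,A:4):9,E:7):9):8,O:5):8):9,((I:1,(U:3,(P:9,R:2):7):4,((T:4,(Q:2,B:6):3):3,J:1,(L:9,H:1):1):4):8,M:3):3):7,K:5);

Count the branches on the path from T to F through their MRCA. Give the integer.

11

The MRCA of T and F is the node subtending ((D,(((((C,G),S),(V,N)),((F,A),E)),O)),((I,(U,(P,R)),((T,(Q,B)),J,(L,H))),M)).
From T up to that node: 5 branches. From F up to the same node: 6 branches. Total: 5 + 6 = 11.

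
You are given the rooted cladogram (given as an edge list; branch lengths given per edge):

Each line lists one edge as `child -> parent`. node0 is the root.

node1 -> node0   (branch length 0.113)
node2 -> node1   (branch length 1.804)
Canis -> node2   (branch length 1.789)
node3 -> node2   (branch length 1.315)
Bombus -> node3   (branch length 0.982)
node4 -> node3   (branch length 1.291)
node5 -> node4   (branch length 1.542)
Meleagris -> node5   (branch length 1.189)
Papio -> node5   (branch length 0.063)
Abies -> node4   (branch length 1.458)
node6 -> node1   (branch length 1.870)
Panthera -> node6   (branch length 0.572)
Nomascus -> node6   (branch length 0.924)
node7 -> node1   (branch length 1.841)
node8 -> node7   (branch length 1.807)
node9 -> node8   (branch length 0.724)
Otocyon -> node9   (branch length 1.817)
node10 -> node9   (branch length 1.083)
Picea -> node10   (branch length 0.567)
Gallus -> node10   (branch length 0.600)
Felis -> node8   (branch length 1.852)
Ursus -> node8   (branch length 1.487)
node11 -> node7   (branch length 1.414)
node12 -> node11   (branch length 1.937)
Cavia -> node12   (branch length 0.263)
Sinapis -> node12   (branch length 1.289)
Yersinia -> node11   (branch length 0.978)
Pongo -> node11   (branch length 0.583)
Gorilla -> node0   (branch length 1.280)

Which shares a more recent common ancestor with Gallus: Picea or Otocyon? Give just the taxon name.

Picea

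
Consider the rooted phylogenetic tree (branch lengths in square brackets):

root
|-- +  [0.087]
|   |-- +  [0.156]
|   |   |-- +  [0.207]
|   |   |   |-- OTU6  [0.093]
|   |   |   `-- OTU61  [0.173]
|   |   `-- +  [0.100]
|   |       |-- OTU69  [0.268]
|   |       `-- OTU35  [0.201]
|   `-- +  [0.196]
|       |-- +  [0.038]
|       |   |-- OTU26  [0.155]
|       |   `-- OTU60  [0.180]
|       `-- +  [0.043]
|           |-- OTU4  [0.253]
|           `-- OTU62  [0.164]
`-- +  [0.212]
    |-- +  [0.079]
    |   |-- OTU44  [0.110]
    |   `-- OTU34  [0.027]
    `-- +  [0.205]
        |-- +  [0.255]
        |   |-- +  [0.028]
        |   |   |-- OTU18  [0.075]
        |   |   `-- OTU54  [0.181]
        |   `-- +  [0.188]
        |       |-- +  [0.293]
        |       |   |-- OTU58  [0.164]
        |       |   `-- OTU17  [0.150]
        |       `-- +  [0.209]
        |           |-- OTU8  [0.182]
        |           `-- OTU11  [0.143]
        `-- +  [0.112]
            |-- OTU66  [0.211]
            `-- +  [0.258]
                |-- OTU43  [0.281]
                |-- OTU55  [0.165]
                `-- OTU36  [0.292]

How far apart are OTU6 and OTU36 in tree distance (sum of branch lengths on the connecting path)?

1.622

The path runs OTU6 → … → MRCA → … → OTU36; the MRCA is the root of the tree.
Branch lengths along that path: 0.093 + 0.207 + 0.156 + 0.087 + 0.212 + 0.205 + 0.112 + 0.258 + 0.292 = 1.622.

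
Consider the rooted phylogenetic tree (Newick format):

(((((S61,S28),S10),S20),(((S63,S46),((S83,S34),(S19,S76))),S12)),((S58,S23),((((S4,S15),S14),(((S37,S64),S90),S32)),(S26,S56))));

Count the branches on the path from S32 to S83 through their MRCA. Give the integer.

The MRCA of S32 and S83 is the root of the tree.
From S32 up to that node: 5 branches. From S83 up to the same node: 6 branches. Total: 5 + 6 = 11.

11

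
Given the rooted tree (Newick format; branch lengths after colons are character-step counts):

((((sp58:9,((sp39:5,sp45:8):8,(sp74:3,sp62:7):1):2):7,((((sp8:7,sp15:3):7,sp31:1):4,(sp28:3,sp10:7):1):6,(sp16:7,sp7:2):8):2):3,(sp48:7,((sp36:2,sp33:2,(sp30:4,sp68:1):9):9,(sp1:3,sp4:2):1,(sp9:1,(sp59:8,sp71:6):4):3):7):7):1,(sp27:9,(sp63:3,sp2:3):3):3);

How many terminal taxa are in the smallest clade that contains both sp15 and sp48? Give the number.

22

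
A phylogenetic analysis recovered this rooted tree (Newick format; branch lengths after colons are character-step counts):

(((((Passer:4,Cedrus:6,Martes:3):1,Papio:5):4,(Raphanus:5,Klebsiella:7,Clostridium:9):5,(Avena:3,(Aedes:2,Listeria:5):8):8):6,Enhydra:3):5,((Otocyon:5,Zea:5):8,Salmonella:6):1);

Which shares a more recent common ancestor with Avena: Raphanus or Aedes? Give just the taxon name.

The MRCA of Avena and Aedes subtends (Avena,(Aedes,Listeria)) (3 taxa).
The MRCA of Avena and Raphanus subtends (((Passer,Cedrus,Martes),Papio),(Raphanus,Klebsiella,Clostridium),(Avena,(Aedes,Listeria))) (10 taxa).
The first is nested inside the second, so Avena shares a more recent common ancestor with Aedes.

Aedes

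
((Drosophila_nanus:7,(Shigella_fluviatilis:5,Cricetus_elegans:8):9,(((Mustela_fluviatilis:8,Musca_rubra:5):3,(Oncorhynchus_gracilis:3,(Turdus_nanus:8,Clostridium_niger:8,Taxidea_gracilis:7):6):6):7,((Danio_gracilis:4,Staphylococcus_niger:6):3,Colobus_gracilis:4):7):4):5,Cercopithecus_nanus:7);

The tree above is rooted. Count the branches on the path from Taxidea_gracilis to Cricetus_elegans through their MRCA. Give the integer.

The MRCA of Taxidea_gracilis and Cricetus_elegans is the node subtending (Drosophila_nanus,(Shigella_fluviatilis,Cricetus_elegans),(((Mustela_fluviatilis,Musca_rubra),(Oncorhynchus_gracilis,(Turdus_nanus,Clostridium_niger,Taxidea_gracilis))),((Danio_gracilis,Staphylococcus_niger),Colobus_gracilis))).
From Taxidea_gracilis up to that node: 5 branches. From Cricetus_elegans up to the same node: 2 branches. Total: 5 + 2 = 7.

7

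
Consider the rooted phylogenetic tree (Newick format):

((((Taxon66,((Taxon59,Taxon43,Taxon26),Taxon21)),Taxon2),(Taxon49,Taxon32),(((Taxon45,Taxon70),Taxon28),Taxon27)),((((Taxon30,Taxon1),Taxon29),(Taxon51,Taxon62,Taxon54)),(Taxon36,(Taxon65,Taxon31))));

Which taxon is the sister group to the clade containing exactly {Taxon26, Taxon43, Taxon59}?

Taxon21

The clade containing exactly {Taxon26, Taxon43, Taxon59} attaches to the tree at the node subtending ((Taxon59,Taxon43,Taxon26),Taxon21).
The other lineage descending from that same node — the sister group — is the single tip Taxon21.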